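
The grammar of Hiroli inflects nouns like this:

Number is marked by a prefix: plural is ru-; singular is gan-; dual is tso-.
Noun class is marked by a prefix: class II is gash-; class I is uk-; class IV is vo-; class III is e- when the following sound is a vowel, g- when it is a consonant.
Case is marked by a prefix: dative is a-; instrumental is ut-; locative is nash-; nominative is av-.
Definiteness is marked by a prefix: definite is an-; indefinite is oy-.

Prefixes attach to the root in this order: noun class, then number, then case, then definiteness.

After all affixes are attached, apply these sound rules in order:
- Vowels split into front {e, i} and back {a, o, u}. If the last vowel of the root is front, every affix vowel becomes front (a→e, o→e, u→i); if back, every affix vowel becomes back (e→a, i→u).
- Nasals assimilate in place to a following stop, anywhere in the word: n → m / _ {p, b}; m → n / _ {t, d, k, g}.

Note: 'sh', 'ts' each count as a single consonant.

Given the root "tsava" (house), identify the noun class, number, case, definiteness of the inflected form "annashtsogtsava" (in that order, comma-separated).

Segment: an-nash-tso-g-tsava.
noun class: e/g- → class III.
number: tso- → dual.
case: nash- → locative.
definiteness: an- → definite.

class III, dual, locative, definite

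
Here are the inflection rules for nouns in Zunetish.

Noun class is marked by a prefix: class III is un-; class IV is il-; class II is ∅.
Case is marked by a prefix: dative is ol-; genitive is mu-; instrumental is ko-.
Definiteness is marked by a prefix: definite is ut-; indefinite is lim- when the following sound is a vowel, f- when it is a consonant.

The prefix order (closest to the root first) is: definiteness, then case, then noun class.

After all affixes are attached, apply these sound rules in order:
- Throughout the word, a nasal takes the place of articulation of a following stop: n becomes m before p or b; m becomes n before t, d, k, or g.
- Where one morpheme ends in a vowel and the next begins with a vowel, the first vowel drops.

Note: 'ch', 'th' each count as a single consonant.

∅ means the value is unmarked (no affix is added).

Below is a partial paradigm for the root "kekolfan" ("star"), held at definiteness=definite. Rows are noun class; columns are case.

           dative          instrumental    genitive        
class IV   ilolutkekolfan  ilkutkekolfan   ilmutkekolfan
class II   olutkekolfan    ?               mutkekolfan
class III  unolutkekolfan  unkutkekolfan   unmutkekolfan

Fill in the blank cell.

kutkekolfan

Attach definiteness definite ut- → utkekolfan.
Attach case instrumental ko- → koutkekolfan.
noun class = class II: zero marking, form stays koutkekolfan.
Nasal assimilation: no change.
Apply vowel deletion: koutkekolfan → kutkekolfan.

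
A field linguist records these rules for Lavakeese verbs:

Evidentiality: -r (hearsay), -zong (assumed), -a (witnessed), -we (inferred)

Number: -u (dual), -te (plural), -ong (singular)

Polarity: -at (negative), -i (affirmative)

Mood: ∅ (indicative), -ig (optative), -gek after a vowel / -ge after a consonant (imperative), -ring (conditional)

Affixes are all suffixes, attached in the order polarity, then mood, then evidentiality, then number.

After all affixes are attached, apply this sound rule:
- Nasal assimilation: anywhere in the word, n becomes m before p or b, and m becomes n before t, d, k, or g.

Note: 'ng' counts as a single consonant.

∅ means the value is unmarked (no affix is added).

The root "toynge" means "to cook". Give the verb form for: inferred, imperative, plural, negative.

toyngeatgewete

Attach polarity negative -at → toyngeat.
Attach mood imperative -ge (after consonant 't') → toyngeatge.
Attach evidentiality inferred -we → toyngeatgewe.
Attach number plural -te → toyngeatgewete.
Nasal assimilation: no change.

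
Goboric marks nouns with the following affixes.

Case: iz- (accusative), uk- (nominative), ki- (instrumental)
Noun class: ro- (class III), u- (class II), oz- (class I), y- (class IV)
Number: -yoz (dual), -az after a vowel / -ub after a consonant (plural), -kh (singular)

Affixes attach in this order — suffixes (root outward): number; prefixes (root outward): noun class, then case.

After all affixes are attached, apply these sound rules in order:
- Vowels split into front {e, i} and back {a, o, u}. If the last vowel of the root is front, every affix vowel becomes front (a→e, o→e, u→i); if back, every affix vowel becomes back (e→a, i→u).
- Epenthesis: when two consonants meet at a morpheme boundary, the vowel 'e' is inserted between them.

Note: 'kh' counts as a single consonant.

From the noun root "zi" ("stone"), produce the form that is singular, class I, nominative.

ikezezikh

Attach noun class class I oz- → ozzi.
Attach number singular -kh → ozzikh.
Attach case nominative uk- → ukozzikh.
Apply vowel harmony: ukozzikh → ikezzikh.
Apply epenthesis: ikezzikh → ikezezikh.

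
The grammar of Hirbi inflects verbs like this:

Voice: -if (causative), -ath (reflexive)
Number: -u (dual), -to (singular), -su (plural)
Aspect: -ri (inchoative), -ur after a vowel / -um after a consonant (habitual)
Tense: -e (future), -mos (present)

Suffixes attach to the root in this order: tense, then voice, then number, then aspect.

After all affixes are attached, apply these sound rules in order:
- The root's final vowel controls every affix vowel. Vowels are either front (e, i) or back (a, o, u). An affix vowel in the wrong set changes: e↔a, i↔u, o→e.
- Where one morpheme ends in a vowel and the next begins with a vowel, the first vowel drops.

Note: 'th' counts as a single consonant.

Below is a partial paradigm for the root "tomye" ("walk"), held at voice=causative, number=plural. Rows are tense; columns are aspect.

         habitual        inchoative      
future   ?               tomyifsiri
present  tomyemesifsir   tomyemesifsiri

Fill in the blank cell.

Attach tense future -e → tomyee.
Attach voice causative -if → tomyeeif.
Attach number plural -su → tomyeeifsu.
Attach aspect habitual -ur (after vowel 'u') → tomyeeifsuur.
Apply vowel harmony: tomyeeifsuur → tomyeeifsiir.
Apply vowel deletion: tomyeeifsiir → tomyifsir.

tomyifsir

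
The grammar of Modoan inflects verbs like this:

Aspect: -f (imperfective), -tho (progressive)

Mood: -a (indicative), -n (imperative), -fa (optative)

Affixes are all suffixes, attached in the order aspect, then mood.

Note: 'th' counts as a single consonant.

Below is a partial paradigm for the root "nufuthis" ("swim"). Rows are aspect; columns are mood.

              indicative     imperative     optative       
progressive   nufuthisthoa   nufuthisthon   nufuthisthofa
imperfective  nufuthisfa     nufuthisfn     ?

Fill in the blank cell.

Attach aspect imperfective -f → nufuthisf.
Attach mood optative -fa → nufuthisffa.

nufuthisffa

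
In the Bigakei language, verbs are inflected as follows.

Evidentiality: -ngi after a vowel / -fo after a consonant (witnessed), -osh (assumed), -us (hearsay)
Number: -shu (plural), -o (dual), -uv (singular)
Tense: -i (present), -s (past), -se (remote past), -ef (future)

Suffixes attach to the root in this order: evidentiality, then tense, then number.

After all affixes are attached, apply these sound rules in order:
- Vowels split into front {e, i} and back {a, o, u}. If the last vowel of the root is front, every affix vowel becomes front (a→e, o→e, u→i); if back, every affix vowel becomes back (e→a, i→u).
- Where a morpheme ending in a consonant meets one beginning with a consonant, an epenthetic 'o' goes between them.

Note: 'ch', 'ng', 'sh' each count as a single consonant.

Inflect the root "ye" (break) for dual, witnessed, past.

yengise

Attach evidentiality witnessed -ngi (after vowel 'e') → yengi.
Attach tense past -s → yengis.
Attach number dual -o → yengiso.
Apply vowel harmony: yengiso → yengise.
Epenthesis: no change.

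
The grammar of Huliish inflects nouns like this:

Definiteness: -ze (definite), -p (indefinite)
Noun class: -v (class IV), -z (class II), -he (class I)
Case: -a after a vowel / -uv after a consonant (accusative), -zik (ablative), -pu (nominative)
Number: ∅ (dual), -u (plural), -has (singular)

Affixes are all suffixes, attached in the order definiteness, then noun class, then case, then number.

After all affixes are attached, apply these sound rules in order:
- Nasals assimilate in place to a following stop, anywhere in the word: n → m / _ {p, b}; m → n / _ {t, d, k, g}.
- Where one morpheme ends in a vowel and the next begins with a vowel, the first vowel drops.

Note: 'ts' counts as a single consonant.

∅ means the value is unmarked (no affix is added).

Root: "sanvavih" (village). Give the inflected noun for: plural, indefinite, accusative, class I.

Attach definiteness indefinite -p → sanvavihp.
Attach noun class class I -he → sanvavihphe.
Attach case accusative -a (after vowel 'e') → sanvavihphea.
Attach number plural -u → sanvavihpheau.
Nasal assimilation: no change.
Apply vowel deletion: sanvavihpheau → sanvavihphu.

sanvavihphu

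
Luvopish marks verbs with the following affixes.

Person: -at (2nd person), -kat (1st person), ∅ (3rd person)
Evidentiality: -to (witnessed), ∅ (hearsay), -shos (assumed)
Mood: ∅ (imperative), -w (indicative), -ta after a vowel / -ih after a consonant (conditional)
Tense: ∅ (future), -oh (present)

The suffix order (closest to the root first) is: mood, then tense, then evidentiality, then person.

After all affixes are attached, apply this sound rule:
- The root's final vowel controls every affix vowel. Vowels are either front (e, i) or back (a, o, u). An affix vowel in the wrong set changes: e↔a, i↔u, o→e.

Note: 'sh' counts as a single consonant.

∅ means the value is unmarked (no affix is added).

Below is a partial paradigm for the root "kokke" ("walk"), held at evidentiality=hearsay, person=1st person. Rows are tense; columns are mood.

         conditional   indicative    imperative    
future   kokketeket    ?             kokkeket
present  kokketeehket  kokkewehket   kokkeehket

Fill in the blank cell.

Attach mood indicative -w → kokkew.
tense = future: zero marking, form stays kokkew.
evidentiality = hearsay: zero marking, form stays kokkew.
Attach person 1st person -kat → kokkewkat.
Apply vowel harmony: kokkewkat → kokkewket.

kokkewket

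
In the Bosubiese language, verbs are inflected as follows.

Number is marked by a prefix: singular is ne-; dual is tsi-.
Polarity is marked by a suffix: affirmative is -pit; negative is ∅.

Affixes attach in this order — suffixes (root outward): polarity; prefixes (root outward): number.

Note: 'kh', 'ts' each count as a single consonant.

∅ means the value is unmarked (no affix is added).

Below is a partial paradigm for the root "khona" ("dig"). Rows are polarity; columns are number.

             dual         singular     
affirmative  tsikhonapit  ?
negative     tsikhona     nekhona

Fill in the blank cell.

Attach polarity affirmative -pit → khonapit.
Attach number singular ne- → nekhonapit.

nekhonapit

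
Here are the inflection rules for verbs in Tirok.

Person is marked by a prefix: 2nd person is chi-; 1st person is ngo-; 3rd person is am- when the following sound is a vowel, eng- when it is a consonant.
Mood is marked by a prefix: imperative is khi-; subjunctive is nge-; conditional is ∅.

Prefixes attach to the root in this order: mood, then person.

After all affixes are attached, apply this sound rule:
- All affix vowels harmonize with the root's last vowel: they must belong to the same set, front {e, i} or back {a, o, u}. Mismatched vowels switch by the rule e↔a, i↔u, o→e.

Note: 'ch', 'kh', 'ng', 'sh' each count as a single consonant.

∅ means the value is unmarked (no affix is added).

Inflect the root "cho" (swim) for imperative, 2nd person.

Attach mood imperative khi- → khicho.
Attach person 2nd person chi- → chikhicho.
Apply vowel harmony: chikhicho → chukhucho.

chukhucho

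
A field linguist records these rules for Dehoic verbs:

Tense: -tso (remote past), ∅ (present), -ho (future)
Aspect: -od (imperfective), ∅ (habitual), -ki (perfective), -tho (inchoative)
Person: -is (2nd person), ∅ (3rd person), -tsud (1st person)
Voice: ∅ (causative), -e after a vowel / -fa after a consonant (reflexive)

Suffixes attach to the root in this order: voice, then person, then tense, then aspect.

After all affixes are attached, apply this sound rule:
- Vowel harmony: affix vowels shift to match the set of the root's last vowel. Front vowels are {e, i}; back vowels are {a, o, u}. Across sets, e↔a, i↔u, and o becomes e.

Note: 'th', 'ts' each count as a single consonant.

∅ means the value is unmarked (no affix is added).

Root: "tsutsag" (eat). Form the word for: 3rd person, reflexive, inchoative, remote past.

tsutsagfatsotho

Attach voice reflexive -fa (after consonant 'g') → tsutsagfa.
person = 3rd person: zero marking, form stays tsutsagfa.
Attach tense remote past -tso → tsutsagfatso.
Attach aspect inchoative -tho → tsutsagfatsotho.
Vowel harmony: no change.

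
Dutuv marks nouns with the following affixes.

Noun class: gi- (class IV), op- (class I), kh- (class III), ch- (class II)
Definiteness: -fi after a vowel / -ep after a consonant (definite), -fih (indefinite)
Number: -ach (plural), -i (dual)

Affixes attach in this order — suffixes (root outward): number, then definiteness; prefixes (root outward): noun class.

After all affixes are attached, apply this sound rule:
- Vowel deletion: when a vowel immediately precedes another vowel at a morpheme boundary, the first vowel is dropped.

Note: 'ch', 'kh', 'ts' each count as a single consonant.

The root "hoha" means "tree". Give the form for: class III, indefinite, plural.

Attach noun class class III kh- → khhoha.
Attach number plural -ach → khhohaach.
Attach definiteness indefinite -fih → khhohaachfih.
Apply vowel deletion: khhohaachfih → khhohachfih.

khhohachfih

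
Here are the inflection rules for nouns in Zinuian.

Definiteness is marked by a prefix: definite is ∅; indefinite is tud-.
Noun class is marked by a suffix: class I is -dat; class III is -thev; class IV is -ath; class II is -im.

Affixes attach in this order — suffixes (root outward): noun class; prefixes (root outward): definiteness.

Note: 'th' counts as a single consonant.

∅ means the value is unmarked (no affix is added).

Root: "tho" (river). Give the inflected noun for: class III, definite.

Attach noun class class III -thev → thothev.
definiteness = definite: zero marking, form stays thothev.

thothev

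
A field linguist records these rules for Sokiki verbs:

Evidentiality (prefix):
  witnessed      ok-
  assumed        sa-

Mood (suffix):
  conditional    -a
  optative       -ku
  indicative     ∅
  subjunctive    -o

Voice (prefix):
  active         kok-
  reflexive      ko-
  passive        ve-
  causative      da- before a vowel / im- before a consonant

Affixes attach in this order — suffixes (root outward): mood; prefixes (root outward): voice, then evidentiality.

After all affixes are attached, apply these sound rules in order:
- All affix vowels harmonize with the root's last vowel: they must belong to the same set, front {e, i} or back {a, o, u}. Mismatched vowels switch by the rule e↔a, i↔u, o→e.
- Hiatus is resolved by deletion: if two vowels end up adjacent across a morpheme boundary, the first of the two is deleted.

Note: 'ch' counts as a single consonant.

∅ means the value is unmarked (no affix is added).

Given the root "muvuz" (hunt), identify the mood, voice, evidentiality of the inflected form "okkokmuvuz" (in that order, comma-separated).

Segment: ok-kok-muvuz.
mood: ∅ → indicative.
voice: kok- → active.
evidentiality: ok- → witnessed.

indicative, active, witnessed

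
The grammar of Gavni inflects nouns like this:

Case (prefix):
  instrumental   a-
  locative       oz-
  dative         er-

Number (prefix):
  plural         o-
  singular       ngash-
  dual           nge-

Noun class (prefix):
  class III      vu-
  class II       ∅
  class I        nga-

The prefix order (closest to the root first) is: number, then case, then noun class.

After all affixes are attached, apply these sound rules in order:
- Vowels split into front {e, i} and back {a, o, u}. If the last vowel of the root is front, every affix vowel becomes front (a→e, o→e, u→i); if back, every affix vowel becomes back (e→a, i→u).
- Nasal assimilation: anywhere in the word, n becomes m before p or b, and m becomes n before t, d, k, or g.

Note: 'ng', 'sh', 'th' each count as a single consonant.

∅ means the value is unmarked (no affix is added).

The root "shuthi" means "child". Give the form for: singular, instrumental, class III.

Attach number singular ngash- → ngashshuthi.
Attach case instrumental a- → angashshuthi.
Attach noun class class III vu- → vuangashshuthi.
Apply vowel harmony: vuangashshuthi → viengeshshuthi.
Nasal assimilation: no change.

viengeshshuthi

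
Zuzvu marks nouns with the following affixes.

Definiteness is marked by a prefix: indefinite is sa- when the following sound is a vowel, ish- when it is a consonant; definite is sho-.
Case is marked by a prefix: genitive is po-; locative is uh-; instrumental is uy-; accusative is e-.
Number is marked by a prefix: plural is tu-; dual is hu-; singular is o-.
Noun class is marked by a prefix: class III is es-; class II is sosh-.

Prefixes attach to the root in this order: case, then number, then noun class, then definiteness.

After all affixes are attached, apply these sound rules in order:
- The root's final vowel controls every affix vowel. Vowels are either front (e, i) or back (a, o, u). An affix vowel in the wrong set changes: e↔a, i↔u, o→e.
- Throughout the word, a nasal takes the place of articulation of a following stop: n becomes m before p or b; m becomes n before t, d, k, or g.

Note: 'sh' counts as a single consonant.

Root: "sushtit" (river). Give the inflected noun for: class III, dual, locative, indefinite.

seeshiihsushtit

Attach case locative uh- → uhsushtit.
Attach number dual hu- → huuhsushtit.
Attach noun class class III es- → eshuuhsushtit.
Attach definiteness indefinite sa- (before vowel 'e') → saeshuuhsushtit.
Apply vowel harmony: saeshuuhsushtit → seeshiihsushtit.
Nasal assimilation: no change.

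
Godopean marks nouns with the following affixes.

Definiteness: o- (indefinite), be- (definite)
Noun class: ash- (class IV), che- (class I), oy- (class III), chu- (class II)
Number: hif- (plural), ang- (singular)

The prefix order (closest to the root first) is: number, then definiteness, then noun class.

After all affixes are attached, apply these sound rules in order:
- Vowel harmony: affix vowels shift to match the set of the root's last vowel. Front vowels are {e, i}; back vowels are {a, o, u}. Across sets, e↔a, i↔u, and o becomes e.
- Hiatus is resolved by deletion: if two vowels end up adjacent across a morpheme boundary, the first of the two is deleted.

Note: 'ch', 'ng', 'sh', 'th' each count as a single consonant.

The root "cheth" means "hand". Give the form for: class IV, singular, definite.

eshbengcheth

Attach number singular ang- → angcheth.
Attach definiteness definite be- → beangcheth.
Attach noun class class IV ash- → ashbeangcheth.
Apply vowel harmony: ashbeangcheth → eshbeengcheth.
Apply vowel deletion: eshbeengcheth → eshbengcheth.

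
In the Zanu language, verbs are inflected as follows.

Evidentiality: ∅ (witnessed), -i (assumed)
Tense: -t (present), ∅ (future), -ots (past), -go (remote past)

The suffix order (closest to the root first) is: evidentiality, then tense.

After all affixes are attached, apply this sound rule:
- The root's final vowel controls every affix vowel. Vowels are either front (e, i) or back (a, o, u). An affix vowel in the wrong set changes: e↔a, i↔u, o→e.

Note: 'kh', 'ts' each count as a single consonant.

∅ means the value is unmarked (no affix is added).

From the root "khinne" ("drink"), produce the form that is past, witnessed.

khinneets

evidentiality = witnessed: zero marking, form stays khinne.
Attach tense past -ots → khinneots.
Apply vowel harmony: khinneots → khinneets.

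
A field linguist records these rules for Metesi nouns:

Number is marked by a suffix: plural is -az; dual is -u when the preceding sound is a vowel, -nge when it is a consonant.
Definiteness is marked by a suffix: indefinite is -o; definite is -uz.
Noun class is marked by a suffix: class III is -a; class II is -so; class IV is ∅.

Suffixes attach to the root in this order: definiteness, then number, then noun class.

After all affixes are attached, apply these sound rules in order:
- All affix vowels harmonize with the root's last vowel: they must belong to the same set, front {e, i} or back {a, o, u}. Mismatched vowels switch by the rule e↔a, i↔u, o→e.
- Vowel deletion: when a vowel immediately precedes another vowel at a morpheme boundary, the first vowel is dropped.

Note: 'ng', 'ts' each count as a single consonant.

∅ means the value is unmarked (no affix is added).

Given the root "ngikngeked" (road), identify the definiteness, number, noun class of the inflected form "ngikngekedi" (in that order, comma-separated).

indefinite, dual, class IV

Segment: ngikngeked-o-u.
definiteness: -o → indefinite.
number: -u/nge → dual.
noun class: ∅ → class IV.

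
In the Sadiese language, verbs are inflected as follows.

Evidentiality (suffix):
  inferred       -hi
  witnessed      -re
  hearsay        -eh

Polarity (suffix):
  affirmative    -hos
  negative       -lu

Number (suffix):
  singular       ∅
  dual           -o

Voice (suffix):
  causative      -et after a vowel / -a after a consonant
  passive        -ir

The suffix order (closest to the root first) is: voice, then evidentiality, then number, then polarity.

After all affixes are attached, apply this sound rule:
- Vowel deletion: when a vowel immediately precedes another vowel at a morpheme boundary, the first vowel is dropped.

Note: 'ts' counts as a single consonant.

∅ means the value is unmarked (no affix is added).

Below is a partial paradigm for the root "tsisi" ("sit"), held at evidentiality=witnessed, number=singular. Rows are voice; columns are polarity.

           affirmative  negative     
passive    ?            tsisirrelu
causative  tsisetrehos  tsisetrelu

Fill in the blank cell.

Attach voice passive -ir → tsisiir.
Attach evidentiality witnessed -re → tsisiirre.
number = singular: zero marking, form stays tsisiirre.
Attach polarity affirmative -hos → tsisiirrehos.
Apply vowel deletion: tsisiirrehos → tsisirrehos.

tsisirrehos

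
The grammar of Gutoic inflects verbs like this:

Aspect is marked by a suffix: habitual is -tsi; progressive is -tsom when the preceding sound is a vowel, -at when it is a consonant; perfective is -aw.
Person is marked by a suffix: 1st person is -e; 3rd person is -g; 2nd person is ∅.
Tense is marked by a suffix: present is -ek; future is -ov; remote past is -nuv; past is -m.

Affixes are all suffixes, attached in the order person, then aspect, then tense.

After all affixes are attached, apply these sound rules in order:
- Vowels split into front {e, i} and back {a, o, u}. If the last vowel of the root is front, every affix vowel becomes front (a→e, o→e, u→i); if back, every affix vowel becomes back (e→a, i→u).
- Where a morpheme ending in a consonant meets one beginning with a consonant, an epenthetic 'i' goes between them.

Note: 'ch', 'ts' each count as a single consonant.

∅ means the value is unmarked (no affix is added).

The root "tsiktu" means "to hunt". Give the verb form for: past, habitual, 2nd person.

tsiktutsum

person = 2nd person: zero marking, form stays tsiktu.
Attach aspect habitual -tsi → tsiktutsi.
Attach tense past -m → tsiktutsim.
Apply vowel harmony: tsiktutsim → tsiktutsum.
Epenthesis: no change.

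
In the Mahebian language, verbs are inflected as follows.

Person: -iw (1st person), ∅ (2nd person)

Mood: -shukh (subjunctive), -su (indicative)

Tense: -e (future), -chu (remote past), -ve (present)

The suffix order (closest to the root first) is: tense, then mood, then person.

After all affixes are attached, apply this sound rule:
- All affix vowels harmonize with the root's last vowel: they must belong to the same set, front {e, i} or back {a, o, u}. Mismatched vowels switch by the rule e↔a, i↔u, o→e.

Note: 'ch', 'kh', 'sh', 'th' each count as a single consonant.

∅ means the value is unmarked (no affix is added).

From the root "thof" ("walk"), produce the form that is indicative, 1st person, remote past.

thofchusuuw

Attach tense remote past -chu → thofchu.
Attach mood indicative -su → thofchusu.
Attach person 1st person -iw → thofchusuiw.
Apply vowel harmony: thofchusuiw → thofchusuuw.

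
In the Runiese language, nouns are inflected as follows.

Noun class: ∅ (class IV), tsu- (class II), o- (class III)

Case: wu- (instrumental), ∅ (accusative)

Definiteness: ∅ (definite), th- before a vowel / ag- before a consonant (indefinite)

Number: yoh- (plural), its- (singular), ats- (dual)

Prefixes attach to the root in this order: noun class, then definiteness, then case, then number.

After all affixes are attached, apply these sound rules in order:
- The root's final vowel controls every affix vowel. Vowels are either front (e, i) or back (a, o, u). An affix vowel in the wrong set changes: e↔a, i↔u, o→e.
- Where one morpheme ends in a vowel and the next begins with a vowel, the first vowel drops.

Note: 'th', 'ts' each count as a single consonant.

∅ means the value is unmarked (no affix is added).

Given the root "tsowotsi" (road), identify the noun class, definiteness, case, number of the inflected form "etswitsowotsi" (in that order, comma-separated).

Segment: ats-wu-tsowotsi.
noun class: ∅ → class IV.
definiteness: ∅ → definite.
case: wu- → instrumental.
number: ats- → dual.

class IV, definite, instrumental, dual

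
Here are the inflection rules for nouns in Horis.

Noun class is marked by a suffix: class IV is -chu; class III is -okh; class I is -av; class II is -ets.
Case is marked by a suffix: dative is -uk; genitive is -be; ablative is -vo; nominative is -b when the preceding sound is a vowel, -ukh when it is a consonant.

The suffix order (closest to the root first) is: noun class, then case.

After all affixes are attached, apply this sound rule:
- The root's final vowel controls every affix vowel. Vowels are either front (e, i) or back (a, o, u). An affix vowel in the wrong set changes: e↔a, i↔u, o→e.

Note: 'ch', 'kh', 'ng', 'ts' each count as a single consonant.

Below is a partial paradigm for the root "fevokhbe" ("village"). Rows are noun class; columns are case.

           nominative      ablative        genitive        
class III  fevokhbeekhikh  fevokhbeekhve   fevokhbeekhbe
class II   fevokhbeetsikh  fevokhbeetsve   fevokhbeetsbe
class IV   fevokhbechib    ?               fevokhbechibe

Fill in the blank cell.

fevokhbechive

Attach noun class class IV -chu → fevokhbechu.
Attach case ablative -vo → fevokhbechuvo.
Apply vowel harmony: fevokhbechuvo → fevokhbechive.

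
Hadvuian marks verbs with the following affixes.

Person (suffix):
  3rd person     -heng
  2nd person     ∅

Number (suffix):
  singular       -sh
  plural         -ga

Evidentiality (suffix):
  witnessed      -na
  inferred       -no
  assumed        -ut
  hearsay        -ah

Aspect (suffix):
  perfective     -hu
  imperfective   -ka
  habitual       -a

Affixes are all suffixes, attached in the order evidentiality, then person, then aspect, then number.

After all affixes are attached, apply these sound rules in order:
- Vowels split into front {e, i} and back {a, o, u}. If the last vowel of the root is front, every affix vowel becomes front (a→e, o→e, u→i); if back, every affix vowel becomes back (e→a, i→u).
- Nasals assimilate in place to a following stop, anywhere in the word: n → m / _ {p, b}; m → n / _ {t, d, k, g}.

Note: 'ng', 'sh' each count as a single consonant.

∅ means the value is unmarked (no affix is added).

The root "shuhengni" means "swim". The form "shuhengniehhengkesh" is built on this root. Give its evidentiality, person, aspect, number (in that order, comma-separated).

hearsay, 3rd person, imperfective, singular

Segment: shuhengni-ah-heng-ka-sh.
evidentiality: -ah → hearsay.
person: -heng → 3rd person.
aspect: -ka → imperfective.
number: -sh → singular.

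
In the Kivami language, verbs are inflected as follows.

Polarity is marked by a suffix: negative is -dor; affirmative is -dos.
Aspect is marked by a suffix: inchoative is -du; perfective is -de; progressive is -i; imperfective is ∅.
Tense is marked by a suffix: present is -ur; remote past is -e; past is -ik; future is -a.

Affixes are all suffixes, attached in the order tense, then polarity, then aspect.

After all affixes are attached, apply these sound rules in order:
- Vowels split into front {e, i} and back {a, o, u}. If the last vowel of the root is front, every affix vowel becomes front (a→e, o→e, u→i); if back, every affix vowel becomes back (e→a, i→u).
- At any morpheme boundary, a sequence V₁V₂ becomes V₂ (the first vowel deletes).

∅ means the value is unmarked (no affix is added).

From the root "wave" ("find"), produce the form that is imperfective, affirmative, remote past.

Attach tense remote past -e → wavee.
Attach polarity affirmative -dos → waveedos.
aspect = imperfective: zero marking, form stays waveedos.
Apply vowel harmony: waveedos → waveedes.
Apply vowel deletion: waveedes → wavedes.

wavedes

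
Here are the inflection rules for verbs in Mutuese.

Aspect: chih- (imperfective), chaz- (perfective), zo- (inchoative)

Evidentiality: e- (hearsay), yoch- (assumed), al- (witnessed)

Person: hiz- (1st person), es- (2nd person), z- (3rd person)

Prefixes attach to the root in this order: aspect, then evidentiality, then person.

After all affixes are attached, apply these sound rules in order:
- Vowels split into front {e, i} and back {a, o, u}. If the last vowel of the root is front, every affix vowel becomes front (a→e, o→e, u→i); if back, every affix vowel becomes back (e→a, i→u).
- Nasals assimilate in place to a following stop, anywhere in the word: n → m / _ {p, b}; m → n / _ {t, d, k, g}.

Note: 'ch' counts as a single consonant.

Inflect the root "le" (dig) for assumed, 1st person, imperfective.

hizyechchihle

Attach aspect imperfective chih- → chihle.
Attach evidentiality assumed yoch- → yochchihle.
Attach person 1st person hiz- → hizyochchihle.
Apply vowel harmony: hizyochchihle → hizyechchihle.
Nasal assimilation: no change.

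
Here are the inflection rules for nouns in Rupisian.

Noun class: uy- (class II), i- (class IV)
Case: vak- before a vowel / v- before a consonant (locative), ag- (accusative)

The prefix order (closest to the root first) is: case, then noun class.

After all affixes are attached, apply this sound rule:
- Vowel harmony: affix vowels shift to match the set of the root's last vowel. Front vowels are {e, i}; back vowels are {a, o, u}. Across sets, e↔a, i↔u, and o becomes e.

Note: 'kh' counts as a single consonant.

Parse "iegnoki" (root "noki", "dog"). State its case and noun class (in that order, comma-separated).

accusative, class IV

Segment: i-ag-noki.
case: ag- → accusative.
noun class: i- → class IV.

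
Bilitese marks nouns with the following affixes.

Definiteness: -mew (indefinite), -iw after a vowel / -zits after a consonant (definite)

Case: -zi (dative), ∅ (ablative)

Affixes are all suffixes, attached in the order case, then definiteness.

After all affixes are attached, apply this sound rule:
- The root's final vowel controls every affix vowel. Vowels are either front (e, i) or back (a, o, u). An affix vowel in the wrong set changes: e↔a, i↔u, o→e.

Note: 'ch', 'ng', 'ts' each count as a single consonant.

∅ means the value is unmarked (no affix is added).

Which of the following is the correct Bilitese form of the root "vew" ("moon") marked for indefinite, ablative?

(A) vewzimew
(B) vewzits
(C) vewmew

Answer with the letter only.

case = ablative: zero marking, form stays vew.
Attach definiteness indefinite -mew → vewmew.
Vowel harmony: no change.
So the correct form is vewmew, option (C).
(B) vewzits is wrong: it uses definite instead of indefinite for definiteness.
(A) vewzimew is wrong: it uses dative instead of ablative for case.

C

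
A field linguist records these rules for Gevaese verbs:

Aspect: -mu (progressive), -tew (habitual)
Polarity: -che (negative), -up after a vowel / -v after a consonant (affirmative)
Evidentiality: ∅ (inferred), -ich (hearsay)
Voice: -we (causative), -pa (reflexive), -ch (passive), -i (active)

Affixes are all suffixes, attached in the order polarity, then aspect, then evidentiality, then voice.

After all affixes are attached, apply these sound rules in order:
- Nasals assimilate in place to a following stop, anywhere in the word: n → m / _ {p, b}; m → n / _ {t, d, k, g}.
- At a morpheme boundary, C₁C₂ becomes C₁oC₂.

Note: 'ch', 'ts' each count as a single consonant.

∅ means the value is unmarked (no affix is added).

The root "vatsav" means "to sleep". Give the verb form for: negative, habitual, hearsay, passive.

vatsavochetewichoch

Attach polarity negative -che → vatsavche.
Attach aspect habitual -tew → vatsavchetew.
Attach evidentiality hearsay -ich → vatsavchetewich.
Attach voice passive -ch → vatsavchetewichch.
Nasal assimilation: no change.
Apply epenthesis: vatsavchetewichch → vatsavochetewichoch.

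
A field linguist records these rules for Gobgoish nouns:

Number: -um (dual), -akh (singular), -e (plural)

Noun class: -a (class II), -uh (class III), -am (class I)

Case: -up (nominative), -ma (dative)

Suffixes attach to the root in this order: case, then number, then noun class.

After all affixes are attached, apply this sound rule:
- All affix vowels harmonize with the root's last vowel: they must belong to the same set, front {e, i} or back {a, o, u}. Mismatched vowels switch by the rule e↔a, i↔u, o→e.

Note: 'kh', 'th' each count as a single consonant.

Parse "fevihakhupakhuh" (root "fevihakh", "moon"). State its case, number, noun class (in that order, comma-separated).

Segment: fevihakh-up-akh-uh.
case: -up → nominative.
number: -akh → singular.
noun class: -uh → class III.

nominative, singular, class III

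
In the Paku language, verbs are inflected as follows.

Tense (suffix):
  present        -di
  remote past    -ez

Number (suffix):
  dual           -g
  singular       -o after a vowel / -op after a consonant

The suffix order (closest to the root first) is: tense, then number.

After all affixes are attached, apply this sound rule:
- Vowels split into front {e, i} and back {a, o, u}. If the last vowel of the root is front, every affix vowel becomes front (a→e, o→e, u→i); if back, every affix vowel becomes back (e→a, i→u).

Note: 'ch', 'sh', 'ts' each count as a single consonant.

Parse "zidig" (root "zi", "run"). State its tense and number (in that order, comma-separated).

present, dual

Segment: zi-di-g.
tense: -di → present.
number: -g → dual.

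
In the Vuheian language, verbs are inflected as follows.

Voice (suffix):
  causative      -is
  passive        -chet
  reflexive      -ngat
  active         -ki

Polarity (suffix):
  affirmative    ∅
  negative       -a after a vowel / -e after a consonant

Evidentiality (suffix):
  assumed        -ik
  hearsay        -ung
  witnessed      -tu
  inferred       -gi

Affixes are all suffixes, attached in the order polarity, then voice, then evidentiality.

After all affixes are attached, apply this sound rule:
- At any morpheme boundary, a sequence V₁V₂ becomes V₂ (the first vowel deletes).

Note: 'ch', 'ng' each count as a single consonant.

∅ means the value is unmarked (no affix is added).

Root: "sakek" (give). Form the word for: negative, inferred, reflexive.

Attach polarity negative -e (after consonant 'k') → sakeke.
Attach voice reflexive -ngat → sakekengat.
Attach evidentiality inferred -gi → sakekengatgi.
Vowel deletion: no change.

sakekengatgi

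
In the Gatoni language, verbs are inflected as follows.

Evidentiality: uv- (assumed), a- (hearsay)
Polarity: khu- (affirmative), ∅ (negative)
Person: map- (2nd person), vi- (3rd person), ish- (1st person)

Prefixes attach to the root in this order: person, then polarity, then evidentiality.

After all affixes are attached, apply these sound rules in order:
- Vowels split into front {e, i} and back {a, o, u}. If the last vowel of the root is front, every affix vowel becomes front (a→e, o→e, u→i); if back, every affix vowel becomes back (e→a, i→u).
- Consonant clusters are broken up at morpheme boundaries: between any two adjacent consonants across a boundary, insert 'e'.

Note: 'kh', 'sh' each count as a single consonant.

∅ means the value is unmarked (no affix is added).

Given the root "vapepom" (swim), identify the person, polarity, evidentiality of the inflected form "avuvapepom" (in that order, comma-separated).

Segment: a-vi-vapepom.
person: vi- → 3rd person.
polarity: ∅ → negative.
evidentiality: a- → hearsay.

3rd person, negative, hearsay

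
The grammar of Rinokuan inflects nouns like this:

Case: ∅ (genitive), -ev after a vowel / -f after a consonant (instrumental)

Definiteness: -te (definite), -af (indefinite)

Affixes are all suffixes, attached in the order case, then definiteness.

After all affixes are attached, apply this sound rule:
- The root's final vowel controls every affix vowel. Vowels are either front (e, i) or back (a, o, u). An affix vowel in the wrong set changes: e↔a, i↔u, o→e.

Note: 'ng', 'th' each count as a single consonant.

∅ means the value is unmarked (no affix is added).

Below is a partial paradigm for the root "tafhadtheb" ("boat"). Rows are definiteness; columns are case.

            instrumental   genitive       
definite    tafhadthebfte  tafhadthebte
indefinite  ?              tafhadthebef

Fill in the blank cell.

tafhadthebfef

Attach case instrumental -f (after consonant 'b') → tafhadthebf.
Attach definiteness indefinite -af → tafhadthebfaf.
Apply vowel harmony: tafhadthebfaf → tafhadthebfef.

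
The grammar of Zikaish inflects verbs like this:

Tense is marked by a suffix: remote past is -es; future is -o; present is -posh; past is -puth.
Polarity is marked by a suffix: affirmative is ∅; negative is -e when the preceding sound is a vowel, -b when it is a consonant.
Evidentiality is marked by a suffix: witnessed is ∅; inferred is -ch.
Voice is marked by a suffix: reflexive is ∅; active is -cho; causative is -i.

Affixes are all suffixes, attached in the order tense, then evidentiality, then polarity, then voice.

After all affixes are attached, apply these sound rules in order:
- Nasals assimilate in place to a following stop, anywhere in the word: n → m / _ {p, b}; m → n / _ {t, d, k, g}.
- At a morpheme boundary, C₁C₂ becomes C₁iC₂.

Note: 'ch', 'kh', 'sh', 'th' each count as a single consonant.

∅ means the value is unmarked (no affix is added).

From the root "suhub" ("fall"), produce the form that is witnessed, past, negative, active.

Attach tense past -puth → suhubputh.
evidentiality = witnessed: zero marking, form stays suhubputh.
Attach polarity negative -b (after consonant 'th') → suhubputhb.
Attach voice active -cho → suhubputhbcho.
Nasal assimilation: no change.
Apply epenthesis: suhubputhbcho → suhubiputhibicho.

suhubiputhibicho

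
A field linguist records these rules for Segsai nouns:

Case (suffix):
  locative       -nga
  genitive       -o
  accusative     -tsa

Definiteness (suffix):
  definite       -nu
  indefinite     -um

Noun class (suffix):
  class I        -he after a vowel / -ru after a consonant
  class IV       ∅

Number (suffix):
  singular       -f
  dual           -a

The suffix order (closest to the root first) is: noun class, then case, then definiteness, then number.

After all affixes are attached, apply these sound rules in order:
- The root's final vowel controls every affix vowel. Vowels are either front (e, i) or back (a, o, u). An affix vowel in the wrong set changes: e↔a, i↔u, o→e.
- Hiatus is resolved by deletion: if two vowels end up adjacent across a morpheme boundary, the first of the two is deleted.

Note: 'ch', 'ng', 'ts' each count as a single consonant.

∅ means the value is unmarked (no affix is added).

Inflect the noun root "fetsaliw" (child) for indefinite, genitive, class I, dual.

Attach noun class class I -ru (after consonant 'w') → fetsaliwru.
Attach case genitive -o → fetsaliwruo.
Attach definiteness indefinite -um → fetsaliwruoum.
Attach number dual -a → fetsaliwruouma.
Apply vowel harmony: fetsaliwruouma → fetsaliwrieime.
Apply vowel deletion: fetsaliwrieime → fetsaliwrime.

fetsaliwrime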